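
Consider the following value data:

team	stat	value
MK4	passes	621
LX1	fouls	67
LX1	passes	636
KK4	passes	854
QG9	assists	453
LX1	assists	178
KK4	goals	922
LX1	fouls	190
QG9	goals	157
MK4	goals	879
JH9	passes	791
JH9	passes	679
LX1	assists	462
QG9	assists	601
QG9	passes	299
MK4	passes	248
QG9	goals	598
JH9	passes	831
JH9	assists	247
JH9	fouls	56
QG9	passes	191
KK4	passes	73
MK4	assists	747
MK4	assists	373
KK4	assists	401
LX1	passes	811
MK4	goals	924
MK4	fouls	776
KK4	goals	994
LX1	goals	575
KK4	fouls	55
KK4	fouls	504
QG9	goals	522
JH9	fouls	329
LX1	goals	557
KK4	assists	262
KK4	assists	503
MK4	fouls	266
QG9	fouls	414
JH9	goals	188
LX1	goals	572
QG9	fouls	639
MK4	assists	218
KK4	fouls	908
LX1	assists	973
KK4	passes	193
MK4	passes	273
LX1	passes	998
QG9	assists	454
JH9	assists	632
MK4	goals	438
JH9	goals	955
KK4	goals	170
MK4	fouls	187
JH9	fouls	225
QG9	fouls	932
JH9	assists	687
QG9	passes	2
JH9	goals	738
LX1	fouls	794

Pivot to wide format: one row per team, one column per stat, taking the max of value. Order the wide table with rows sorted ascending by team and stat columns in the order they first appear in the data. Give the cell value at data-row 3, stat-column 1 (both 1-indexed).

998

With rows sorted ascending by team, row 3 is team=LX1. stat columns in first-appearance order: passes, fouls, assists, goals; column 1 is passes.
Long rows with team=LX1, stat=passes: max(636, 811, 998) = 998.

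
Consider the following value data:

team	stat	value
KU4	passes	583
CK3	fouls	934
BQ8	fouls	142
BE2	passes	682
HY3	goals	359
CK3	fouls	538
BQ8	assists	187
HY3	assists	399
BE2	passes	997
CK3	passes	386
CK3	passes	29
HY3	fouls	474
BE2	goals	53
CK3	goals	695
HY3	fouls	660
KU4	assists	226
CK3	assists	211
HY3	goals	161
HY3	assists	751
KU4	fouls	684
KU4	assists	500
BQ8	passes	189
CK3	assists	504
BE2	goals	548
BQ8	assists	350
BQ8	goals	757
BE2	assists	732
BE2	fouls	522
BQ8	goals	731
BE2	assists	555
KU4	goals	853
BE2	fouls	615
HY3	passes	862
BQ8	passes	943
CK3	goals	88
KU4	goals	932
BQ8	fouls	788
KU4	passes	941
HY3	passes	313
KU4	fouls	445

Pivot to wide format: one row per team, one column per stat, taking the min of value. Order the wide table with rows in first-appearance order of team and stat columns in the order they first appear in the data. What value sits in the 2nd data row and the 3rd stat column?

With rows in first-appearance order of team, row 2 is team=CK3. stat columns in first-appearance order: passes, fouls, goals, assists; column 3 is goals.
Long rows with team=CK3, stat=goals: min(695, 88) = 88.

88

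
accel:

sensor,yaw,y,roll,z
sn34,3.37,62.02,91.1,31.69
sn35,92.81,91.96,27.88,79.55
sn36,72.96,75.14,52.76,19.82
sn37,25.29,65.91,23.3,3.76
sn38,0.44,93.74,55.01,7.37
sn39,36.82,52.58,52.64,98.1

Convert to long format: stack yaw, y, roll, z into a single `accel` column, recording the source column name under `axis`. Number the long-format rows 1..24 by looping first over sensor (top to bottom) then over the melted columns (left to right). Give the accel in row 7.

24 rows total (6 × 4). Row 7: index ⌊(7-1)/4⌋ = 1 into sensor → sn35; (7-1) mod 4 = 2 into the melted columns → roll.
So row 7 is (sn35, roll, 27.88); accel = 27.88.

27.88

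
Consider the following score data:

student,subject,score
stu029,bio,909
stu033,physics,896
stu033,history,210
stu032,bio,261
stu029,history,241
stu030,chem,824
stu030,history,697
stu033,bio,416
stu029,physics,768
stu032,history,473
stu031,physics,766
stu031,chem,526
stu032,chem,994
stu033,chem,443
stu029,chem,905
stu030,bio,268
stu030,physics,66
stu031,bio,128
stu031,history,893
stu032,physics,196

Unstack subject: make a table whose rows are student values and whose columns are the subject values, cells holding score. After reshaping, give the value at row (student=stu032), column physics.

Wide layout: rows indexed by student, columns are the 4 distinct subject values (bio, physics, history, chem).
Cell (student=stu032, subject=physics) draws from the long row where student=stu032 and subject=physics, which has score=196.

196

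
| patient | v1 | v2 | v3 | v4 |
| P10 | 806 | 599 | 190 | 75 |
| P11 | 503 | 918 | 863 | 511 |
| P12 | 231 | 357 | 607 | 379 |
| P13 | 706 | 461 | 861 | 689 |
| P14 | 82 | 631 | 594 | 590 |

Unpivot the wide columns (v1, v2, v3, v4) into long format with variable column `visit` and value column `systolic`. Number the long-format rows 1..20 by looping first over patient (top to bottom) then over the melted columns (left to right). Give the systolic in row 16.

20 rows total (5 × 4). Row 16: index ⌊(16-1)/4⌋ = 3 into patient → P13; (16-1) mod 4 = 3 into the melted columns → v4.
So row 16 is (P13, v4, 689); systolic = 689.

689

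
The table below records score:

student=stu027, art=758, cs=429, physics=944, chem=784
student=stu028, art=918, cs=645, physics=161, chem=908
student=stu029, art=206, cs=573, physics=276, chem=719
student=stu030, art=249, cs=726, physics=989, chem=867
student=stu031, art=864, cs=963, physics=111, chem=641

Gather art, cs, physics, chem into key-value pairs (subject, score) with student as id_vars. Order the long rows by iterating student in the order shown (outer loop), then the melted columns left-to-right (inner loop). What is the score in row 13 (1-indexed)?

20 rows total (5 × 4). Row 13: index ⌊(13-1)/4⌋ = 3 into student → stu030; (13-1) mod 4 = 0 into the melted columns → art.
So row 13 is (stu030, art, 249); score = 249.

249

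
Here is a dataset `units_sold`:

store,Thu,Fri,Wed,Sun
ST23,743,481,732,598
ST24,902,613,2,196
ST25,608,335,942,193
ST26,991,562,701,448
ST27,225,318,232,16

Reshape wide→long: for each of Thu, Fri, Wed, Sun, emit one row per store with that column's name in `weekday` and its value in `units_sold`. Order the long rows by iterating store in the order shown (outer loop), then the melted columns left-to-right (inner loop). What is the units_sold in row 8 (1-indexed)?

20 rows total (5 × 4). Row 8: index ⌊(8-1)/4⌋ = 1 into store → ST24; (8-1) mod 4 = 3 into the melted columns → Sun.
So row 8 is (ST24, Sun, 196); units_sold = 196.

196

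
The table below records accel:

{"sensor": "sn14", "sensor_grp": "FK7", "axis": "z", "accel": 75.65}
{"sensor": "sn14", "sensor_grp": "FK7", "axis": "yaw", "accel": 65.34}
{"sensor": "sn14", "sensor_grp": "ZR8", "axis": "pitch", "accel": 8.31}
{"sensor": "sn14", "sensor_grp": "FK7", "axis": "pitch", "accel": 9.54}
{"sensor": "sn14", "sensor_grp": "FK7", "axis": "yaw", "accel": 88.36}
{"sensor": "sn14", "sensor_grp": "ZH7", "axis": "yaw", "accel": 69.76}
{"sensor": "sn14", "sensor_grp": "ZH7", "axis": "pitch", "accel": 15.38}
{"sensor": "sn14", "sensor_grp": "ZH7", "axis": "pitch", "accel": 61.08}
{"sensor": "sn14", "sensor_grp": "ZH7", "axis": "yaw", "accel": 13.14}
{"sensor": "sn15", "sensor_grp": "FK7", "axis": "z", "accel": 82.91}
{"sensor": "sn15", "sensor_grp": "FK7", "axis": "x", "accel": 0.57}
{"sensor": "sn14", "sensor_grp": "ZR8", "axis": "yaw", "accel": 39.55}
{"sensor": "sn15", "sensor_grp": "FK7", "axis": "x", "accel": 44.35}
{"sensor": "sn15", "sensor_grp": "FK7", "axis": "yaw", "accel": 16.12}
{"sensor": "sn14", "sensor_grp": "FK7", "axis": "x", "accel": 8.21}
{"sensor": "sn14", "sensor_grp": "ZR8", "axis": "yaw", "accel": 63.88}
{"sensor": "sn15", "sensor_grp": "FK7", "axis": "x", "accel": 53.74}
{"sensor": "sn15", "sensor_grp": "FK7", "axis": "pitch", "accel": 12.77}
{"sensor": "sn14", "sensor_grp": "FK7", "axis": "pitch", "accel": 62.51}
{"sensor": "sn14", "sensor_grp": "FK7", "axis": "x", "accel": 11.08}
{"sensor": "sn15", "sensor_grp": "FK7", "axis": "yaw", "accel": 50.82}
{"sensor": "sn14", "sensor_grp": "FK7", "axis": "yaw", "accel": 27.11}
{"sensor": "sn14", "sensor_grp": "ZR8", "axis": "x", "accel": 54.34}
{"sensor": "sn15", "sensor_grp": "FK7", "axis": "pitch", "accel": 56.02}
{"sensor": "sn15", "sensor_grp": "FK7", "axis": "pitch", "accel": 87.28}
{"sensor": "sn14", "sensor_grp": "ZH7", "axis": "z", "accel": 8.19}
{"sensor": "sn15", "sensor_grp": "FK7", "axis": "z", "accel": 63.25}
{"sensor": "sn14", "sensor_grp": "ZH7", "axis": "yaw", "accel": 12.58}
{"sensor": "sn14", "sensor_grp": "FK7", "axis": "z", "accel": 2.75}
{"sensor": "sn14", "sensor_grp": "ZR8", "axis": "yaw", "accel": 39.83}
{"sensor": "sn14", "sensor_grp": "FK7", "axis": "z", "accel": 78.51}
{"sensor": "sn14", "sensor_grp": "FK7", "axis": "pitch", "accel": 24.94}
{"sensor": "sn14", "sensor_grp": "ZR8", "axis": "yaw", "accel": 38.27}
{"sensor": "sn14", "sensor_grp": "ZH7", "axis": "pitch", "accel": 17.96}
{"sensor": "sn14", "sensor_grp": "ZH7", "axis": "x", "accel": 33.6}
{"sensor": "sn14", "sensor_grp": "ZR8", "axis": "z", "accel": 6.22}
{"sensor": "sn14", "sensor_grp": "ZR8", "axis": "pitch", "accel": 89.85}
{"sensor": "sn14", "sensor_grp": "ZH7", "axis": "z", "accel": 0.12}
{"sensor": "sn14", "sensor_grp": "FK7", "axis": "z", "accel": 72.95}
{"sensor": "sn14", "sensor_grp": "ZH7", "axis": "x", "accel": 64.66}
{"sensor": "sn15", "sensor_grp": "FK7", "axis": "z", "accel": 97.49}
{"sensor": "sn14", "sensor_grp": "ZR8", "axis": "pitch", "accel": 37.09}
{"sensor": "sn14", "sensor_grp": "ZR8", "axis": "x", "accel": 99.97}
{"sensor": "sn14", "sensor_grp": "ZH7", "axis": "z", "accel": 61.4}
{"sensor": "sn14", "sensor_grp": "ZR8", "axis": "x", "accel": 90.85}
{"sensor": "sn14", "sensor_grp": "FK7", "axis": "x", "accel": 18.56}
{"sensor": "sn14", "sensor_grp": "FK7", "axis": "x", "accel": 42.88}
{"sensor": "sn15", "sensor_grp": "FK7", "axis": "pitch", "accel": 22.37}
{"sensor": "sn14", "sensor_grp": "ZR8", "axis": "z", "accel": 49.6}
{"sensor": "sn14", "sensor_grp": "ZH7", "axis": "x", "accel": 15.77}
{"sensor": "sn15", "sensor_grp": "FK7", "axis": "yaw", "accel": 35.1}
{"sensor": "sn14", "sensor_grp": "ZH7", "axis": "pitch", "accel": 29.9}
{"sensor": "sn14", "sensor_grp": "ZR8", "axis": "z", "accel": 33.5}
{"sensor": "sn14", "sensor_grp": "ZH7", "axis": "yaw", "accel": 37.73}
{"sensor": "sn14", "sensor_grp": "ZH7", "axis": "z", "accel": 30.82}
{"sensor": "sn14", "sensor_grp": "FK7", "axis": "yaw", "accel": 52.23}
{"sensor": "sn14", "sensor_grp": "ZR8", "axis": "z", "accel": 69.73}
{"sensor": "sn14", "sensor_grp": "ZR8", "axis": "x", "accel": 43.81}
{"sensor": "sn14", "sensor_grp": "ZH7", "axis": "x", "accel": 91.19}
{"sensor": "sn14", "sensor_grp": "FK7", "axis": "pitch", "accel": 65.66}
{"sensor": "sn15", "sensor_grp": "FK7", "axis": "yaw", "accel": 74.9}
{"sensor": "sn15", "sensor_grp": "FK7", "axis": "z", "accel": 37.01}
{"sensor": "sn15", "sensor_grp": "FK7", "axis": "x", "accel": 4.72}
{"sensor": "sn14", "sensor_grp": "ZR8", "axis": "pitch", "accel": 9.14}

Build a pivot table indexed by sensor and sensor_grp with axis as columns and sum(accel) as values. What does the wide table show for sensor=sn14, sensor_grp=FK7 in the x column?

80.73

Rows with sensor=sn14, sensor_grp=FK7 and axis=x: accel values are 8.21, 11.08, 18.56, 42.88.
8.21 + 11.08 + 18.56 + 42.88 = 80.73.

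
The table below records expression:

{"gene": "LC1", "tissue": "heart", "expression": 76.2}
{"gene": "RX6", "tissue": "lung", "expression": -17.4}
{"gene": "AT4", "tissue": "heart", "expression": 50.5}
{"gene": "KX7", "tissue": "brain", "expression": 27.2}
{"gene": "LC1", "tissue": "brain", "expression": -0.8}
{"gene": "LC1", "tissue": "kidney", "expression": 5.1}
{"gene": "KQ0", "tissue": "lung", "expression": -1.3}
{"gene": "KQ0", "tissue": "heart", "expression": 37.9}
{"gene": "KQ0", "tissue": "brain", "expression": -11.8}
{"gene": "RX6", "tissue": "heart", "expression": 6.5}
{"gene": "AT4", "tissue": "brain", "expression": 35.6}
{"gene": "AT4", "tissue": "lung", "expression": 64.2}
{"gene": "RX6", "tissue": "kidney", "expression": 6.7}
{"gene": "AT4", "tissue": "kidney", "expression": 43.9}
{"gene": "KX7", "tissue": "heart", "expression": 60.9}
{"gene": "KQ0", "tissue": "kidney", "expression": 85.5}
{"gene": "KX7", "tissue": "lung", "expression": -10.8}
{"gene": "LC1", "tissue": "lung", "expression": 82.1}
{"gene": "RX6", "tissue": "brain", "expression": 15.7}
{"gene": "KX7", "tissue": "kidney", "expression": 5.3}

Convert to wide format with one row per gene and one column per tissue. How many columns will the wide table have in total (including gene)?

5

1 column for gene plus 4 distinct tissue values → 5 columns.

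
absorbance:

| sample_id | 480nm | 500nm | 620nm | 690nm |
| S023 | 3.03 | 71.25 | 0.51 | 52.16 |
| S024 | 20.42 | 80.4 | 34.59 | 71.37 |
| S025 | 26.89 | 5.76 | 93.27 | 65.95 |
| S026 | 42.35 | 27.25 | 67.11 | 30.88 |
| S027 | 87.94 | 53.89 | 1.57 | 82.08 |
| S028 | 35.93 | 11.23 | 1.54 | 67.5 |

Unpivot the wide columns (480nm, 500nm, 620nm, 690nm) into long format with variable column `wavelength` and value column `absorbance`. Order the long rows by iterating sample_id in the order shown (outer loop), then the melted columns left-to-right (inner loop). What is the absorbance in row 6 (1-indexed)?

24 rows total (6 × 4). Row 6: index ⌊(6-1)/4⌋ = 1 into sample_id → S024; (6-1) mod 4 = 1 into the melted columns → 500nm.
So row 6 is (S024, 500nm, 80.4); absorbance = 80.4.

80.4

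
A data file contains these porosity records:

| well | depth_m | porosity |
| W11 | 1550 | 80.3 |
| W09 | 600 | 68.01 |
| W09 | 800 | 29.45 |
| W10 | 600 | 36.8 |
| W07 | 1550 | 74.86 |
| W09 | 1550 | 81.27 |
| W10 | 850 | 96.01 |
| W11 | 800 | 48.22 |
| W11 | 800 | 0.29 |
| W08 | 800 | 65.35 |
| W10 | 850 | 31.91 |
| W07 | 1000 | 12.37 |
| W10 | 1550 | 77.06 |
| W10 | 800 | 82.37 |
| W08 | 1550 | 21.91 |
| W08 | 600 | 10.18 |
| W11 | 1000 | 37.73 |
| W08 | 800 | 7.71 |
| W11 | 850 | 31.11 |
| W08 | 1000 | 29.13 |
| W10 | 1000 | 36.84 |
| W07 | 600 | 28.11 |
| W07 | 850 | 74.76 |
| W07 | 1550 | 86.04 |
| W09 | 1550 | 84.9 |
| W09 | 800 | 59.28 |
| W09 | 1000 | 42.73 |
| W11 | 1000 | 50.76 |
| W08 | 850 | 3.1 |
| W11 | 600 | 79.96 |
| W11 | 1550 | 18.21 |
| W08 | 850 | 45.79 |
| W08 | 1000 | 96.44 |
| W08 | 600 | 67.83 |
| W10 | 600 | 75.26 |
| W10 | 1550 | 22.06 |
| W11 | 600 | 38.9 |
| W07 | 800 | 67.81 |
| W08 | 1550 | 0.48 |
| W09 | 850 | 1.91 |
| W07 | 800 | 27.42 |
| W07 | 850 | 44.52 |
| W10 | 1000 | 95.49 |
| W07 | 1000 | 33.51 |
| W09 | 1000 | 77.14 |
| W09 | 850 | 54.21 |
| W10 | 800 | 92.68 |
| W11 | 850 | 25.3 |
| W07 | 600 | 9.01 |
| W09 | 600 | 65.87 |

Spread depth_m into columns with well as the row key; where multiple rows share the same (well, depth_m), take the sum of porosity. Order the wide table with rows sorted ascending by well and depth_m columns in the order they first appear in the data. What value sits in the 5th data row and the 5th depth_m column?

With rows sorted ascending by well, row 5 is well=W11. depth_m columns in first-appearance order: 1550, 600, 800, 850, 1000; column 5 is 1000.
Long rows with well=W11, depth_m=1000: 37.73 + 50.76 = 88.49.

88.49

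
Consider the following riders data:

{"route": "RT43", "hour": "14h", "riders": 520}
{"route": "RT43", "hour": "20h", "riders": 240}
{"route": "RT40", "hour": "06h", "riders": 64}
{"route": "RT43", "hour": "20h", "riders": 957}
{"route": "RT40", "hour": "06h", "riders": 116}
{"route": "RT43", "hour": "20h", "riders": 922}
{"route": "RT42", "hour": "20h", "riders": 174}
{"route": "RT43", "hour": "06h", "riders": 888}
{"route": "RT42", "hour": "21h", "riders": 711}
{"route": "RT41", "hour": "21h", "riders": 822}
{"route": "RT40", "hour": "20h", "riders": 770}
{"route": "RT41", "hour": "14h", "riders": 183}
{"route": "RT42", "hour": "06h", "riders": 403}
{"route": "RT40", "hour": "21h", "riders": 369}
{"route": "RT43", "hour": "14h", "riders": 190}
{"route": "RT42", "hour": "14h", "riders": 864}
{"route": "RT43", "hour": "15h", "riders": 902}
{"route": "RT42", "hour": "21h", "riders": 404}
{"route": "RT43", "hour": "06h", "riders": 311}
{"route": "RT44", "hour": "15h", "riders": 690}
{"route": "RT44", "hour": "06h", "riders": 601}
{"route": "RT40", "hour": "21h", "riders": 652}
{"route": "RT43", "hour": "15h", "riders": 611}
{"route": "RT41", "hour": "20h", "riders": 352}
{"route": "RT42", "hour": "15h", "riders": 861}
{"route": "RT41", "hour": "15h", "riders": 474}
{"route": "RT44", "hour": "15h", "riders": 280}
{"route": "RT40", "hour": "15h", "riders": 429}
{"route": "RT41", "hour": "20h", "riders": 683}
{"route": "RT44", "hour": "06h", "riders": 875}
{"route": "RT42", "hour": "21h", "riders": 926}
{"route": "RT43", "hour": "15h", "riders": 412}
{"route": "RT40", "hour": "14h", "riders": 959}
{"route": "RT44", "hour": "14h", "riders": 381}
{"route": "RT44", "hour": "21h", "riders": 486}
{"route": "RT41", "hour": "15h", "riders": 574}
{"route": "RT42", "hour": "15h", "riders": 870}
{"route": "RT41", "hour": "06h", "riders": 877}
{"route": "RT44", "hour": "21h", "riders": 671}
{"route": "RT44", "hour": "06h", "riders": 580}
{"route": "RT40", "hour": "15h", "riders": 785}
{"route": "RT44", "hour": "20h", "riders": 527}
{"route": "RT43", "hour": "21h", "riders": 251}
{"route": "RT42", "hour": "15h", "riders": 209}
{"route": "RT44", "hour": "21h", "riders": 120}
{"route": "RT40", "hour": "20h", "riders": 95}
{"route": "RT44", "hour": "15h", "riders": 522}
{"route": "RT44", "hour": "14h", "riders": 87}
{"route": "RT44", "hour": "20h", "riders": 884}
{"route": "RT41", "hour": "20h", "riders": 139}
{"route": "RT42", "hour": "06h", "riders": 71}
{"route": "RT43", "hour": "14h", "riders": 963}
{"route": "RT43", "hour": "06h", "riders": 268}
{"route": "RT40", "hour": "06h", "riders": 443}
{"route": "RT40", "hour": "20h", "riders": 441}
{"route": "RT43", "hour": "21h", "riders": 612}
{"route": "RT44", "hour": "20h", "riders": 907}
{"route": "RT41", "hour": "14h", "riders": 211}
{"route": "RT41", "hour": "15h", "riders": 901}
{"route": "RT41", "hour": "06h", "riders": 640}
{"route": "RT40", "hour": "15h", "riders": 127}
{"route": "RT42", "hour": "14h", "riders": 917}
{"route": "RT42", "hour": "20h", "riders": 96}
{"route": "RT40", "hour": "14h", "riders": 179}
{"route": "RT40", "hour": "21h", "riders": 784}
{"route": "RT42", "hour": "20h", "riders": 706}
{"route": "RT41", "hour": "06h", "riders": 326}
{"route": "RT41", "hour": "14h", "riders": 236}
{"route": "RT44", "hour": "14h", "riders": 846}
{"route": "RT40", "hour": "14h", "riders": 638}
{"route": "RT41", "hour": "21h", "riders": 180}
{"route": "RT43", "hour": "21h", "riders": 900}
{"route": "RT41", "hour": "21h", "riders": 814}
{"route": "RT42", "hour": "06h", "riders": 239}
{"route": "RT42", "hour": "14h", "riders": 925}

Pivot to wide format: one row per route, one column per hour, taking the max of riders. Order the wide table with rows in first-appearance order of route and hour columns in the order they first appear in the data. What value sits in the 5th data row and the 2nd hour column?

With rows in first-appearance order of route, row 5 is route=RT44. hour columns in first-appearance order: 14h, 20h, 06h, 21h, 15h; column 2 is 20h.
Long rows with route=RT44, hour=20h: max(527, 884, 907) = 907.

907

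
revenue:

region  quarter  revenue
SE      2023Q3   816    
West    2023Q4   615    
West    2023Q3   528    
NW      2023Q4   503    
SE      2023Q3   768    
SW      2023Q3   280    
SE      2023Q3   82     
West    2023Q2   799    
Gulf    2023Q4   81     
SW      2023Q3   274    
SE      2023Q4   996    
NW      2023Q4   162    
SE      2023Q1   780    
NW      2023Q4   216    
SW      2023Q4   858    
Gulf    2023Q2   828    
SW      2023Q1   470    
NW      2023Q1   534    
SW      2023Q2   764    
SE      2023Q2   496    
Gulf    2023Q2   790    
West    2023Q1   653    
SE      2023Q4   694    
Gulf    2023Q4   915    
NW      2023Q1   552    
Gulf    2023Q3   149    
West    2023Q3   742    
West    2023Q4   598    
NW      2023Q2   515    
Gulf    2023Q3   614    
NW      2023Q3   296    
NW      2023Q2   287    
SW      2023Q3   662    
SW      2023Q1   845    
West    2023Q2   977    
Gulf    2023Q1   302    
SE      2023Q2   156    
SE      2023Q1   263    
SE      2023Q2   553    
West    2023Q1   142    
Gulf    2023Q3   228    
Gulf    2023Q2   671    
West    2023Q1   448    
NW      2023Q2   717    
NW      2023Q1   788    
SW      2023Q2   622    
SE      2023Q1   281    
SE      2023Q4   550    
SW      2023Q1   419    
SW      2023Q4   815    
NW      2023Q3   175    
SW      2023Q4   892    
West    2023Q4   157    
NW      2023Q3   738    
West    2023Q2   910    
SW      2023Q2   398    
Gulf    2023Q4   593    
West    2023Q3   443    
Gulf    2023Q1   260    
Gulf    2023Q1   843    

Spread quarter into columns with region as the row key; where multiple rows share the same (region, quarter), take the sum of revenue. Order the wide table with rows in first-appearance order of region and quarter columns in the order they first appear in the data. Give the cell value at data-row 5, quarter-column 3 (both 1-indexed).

2289

With rows in first-appearance order of region, row 5 is region=Gulf. quarter columns in first-appearance order: 2023Q3, 2023Q4, 2023Q2, 2023Q1; column 3 is 2023Q2.
Long rows with region=Gulf, quarter=2023Q2: 828 + 790 + 671 = 2289.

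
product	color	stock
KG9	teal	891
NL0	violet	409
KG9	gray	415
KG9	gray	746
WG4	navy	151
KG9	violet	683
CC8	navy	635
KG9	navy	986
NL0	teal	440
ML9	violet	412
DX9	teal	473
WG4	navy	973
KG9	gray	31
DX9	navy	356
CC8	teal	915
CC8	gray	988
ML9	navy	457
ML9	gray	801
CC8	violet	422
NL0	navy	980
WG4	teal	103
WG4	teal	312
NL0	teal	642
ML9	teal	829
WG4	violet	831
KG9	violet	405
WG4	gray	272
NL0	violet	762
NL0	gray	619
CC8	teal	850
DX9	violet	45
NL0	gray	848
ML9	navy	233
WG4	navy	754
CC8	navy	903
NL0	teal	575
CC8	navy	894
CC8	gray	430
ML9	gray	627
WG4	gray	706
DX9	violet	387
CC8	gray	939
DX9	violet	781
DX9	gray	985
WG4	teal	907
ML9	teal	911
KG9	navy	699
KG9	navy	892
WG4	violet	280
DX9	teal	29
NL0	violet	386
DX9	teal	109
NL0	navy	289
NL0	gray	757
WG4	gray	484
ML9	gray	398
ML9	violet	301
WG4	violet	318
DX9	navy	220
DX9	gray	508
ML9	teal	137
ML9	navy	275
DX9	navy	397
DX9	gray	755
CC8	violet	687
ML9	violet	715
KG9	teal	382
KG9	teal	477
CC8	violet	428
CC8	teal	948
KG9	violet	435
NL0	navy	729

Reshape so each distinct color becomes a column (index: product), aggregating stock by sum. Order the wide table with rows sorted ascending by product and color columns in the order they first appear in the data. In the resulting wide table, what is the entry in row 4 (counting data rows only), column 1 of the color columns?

With rows sorted ascending by product, row 4 is product=ML9. color columns in first-appearance order: teal, violet, gray, navy; column 1 is teal.
Long rows with product=ML9, color=teal: 829 + 911 + 137 = 1877.

1877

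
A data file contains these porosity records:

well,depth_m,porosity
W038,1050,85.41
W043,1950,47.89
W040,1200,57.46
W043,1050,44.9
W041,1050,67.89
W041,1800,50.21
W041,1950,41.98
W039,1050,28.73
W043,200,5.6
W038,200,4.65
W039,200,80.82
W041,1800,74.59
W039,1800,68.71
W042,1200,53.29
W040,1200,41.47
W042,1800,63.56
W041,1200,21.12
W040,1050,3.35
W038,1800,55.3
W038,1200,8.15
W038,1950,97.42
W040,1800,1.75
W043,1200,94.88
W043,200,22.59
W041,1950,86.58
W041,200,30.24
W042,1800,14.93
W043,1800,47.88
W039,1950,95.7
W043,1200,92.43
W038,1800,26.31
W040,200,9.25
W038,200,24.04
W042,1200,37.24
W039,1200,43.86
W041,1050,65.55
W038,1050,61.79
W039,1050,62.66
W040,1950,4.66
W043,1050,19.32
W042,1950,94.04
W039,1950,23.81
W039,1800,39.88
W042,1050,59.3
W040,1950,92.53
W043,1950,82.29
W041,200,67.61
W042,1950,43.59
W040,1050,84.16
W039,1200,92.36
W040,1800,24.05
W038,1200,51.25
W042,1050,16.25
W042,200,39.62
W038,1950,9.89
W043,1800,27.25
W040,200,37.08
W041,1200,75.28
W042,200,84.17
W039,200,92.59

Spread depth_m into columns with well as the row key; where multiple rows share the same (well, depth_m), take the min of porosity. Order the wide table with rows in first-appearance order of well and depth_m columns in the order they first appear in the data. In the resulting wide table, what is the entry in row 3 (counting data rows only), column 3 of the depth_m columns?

41.47

With rows in first-appearance order of well, row 3 is well=W040. depth_m columns in first-appearance order: 1050, 1950, 1200, 1800, 200; column 3 is 1200.
Long rows with well=W040, depth_m=1200: min(57.46, 41.47) = 41.47.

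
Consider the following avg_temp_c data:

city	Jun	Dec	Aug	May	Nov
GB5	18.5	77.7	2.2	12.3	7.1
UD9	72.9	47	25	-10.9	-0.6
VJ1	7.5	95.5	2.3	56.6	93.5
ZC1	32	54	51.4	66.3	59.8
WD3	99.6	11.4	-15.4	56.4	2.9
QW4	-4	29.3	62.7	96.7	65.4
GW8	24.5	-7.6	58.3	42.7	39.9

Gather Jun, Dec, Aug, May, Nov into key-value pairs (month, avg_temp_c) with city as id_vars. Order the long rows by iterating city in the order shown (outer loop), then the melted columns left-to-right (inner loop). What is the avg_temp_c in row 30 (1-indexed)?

65.4

35 rows total (7 × 5). Row 30: index ⌊(30-1)/5⌋ = 5 into city → QW4; (30-1) mod 5 = 4 into the melted columns → Nov.
So row 30 is (QW4, Nov, 65.4); avg_temp_c = 65.4.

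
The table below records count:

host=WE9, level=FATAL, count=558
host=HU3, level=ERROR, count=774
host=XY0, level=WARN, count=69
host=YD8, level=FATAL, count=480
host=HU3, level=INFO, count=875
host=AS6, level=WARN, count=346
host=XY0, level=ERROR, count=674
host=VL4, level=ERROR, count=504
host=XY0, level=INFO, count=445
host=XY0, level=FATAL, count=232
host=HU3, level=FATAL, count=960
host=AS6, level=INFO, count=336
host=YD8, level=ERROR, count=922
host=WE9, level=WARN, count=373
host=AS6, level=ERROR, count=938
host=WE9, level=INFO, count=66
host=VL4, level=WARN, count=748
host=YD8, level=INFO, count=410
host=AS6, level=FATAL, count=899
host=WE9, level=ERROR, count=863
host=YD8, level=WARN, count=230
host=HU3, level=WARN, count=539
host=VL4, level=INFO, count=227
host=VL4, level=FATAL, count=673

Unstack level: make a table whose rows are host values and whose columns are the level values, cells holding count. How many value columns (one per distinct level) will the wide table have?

4 distinct level values: FATAL, INFO, WARN, ERROR.

4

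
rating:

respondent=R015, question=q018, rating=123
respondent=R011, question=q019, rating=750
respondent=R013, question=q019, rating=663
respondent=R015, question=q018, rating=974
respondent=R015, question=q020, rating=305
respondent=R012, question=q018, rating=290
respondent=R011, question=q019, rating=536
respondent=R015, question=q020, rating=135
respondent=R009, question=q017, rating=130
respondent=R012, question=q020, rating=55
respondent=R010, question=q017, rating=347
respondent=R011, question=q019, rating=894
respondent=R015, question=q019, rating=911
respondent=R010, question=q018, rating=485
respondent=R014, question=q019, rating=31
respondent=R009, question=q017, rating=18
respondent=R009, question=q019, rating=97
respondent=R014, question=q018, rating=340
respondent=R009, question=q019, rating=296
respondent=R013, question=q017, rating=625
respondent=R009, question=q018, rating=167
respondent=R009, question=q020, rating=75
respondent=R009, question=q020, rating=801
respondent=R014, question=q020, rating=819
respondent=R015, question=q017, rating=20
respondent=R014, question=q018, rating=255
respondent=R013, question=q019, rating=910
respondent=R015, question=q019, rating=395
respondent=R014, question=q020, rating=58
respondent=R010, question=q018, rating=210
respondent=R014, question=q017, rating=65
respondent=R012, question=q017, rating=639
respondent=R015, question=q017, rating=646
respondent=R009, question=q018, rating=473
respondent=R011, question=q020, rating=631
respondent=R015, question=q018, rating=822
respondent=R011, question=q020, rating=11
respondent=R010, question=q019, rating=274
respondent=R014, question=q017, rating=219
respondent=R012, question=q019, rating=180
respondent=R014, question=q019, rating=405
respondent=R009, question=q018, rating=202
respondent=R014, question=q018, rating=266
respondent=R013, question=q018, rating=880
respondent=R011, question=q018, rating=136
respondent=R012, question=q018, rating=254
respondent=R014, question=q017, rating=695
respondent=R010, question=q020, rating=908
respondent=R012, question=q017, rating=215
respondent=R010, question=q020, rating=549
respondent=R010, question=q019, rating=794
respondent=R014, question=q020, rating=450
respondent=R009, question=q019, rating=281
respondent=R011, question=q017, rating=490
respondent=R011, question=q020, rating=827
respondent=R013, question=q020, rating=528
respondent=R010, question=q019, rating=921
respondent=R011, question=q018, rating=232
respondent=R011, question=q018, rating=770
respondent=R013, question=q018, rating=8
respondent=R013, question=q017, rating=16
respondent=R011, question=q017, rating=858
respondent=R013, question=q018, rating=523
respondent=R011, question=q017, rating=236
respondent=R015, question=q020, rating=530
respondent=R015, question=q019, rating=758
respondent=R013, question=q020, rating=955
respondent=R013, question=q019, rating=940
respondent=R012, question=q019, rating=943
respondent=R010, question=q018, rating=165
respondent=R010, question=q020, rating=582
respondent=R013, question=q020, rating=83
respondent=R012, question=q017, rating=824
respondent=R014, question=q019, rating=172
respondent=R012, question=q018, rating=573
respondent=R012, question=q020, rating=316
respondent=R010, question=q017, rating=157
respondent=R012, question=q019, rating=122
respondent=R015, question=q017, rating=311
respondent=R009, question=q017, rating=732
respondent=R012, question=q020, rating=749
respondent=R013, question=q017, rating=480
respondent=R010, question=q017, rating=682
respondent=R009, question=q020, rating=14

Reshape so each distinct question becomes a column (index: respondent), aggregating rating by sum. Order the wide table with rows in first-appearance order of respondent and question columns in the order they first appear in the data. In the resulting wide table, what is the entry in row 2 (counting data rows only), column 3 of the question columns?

With rows in first-appearance order of respondent, row 2 is respondent=R011. question columns in first-appearance order: q018, q019, q020, q017; column 3 is q020.
Long rows with respondent=R011, question=q020: 631 + 11 + 827 = 1469.

1469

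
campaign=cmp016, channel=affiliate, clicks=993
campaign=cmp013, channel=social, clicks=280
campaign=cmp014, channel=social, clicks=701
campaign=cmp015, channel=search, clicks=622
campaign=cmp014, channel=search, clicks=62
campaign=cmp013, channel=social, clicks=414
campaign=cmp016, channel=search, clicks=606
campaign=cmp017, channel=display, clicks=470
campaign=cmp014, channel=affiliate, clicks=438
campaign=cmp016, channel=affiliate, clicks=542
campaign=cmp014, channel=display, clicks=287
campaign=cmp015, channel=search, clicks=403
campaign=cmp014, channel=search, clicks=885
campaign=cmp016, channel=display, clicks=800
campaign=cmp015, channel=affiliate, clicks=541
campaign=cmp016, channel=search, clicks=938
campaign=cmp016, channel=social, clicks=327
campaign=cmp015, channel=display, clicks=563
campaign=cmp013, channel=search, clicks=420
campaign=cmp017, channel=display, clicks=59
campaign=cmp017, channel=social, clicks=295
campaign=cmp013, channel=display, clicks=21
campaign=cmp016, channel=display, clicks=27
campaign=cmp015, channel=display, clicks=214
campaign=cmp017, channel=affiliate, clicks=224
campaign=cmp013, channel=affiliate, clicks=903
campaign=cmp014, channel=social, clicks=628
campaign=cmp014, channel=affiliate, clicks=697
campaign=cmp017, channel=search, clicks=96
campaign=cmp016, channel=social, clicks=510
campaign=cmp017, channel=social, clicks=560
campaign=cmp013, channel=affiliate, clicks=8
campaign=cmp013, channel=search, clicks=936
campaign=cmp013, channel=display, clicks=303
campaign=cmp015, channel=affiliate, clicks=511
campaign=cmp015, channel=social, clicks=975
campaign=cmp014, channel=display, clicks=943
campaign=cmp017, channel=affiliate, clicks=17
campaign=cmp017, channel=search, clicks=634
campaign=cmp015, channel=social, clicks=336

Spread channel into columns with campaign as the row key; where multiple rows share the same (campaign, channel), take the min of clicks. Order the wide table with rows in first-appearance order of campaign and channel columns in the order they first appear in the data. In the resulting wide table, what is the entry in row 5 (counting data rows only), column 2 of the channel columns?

295

With rows in first-appearance order of campaign, row 5 is campaign=cmp017. channel columns in first-appearance order: affiliate, social, search, display; column 2 is social.
Long rows with campaign=cmp017, channel=social: min(295, 560) = 295.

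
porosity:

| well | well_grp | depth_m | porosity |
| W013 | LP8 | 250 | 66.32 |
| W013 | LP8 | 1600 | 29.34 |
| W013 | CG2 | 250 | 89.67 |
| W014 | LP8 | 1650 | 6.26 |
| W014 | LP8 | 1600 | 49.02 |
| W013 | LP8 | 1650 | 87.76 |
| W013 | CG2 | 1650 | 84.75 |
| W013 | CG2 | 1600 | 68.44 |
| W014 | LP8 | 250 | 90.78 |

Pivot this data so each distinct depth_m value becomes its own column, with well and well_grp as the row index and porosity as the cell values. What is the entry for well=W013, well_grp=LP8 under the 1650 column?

87.76

Wide layout: rows indexed by well and well_grp, columns are the 3 distinct depth_m values (250, 1600, 1650).
Cell (well=W013, well_grp=LP8, depth_m=1650) draws from the long row where well=W013, well_grp=LP8 and depth_m=1650, which has porosity=87.76.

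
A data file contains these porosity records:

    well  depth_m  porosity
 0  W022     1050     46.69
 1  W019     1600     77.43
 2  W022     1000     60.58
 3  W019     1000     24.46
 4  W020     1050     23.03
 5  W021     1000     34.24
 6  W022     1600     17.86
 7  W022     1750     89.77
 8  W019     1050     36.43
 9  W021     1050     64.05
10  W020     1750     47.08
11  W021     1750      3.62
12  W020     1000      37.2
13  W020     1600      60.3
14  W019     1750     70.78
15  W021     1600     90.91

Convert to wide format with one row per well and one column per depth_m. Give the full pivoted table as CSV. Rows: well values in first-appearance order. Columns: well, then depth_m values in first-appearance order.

well,1050,1600,1000,1750
W022,46.69,17.86,60.58,89.77
W019,36.43,77.43,24.46,70.78
W020,23.03,60.3,37.2,47.08
W021,64.05,90.91,34.24,3.62

Columns: well plus the 4 distinct depth_m values (1050, 1600, 1000, 1750).
For example, row W022 column 1050 takes porosity=46.69 from the long row (W022, 1050).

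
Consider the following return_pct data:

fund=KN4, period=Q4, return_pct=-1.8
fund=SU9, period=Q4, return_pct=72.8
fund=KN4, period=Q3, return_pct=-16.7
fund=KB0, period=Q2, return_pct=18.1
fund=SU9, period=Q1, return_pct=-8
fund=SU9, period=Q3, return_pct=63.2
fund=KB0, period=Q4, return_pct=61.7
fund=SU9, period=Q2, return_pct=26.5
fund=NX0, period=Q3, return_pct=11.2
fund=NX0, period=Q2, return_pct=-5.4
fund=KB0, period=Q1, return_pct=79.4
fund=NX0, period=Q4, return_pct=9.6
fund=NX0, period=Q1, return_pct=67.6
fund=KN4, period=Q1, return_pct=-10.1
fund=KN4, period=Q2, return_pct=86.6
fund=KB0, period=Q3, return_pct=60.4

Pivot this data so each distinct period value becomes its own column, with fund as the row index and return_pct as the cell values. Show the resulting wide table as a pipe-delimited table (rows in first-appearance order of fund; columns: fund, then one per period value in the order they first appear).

Columns: fund plus the 4 distinct period values (Q4, Q3, Q2, Q1).
For example, row KN4 column Q4 takes return_pct=-1.8 from the long row (KN4, Q4).

| fund | Q4 | Q3 | Q2 | Q1 |
| KN4 | -1.8 | -16.7 | 86.6 | -10.1 |
| SU9 | 72.8 | 63.2 | 26.5 | -8 |
| KB0 | 61.7 | 60.4 | 18.1 | 79.4 |
| NX0 | 9.6 | 11.2 | -5.4 | 67.6 |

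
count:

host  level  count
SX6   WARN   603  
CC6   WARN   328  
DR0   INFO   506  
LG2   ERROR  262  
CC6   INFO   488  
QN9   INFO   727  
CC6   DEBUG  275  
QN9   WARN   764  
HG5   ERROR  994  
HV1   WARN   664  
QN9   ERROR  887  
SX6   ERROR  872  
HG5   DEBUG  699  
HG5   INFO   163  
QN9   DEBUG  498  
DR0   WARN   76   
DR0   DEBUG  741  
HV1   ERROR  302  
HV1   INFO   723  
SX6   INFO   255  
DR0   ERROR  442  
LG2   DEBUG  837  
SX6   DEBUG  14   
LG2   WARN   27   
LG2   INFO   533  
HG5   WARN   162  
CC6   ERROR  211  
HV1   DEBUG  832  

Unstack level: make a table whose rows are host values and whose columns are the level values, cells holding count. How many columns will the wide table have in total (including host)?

1 column for host plus 4 distinct level values → 5 columns.

5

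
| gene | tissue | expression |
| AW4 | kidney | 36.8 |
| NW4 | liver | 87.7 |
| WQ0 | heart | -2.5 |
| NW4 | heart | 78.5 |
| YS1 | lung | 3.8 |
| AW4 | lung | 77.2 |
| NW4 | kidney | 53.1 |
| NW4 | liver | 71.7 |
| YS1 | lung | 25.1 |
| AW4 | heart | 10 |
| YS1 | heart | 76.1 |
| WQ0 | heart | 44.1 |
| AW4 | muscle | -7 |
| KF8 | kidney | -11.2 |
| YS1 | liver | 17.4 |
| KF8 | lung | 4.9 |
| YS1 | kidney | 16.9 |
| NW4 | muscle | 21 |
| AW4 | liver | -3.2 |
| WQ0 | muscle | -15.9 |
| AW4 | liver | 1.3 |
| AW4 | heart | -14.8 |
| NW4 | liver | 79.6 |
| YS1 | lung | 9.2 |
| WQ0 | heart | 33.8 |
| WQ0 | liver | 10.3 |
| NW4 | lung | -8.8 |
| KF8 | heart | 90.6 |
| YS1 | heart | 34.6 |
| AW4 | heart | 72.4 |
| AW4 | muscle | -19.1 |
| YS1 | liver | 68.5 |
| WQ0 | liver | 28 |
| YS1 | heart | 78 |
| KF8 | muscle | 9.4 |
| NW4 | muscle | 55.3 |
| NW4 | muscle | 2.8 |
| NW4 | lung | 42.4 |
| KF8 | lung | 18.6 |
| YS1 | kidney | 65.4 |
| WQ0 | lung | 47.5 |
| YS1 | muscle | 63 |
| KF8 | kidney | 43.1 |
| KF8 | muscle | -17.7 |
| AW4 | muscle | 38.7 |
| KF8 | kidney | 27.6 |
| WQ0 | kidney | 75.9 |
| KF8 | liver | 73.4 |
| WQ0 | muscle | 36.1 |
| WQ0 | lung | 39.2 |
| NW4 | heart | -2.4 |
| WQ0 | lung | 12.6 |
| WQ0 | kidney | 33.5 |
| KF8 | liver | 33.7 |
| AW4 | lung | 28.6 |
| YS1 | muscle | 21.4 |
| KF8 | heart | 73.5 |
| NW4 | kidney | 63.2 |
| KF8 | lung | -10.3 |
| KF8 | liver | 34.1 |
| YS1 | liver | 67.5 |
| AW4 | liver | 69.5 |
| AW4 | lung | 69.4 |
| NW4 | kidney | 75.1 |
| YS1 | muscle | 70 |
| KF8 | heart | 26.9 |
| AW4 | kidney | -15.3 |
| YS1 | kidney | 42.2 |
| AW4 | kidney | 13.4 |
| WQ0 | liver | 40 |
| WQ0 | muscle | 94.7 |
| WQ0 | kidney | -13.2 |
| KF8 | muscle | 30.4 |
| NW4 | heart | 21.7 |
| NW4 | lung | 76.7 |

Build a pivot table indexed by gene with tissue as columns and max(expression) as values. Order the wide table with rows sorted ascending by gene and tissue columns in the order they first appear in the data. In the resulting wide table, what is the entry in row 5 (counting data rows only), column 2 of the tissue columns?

With rows sorted ascending by gene, row 5 is gene=YS1. tissue columns in first-appearance order: kidney, liver, heart, lung, muscle; column 2 is liver.
Long rows with gene=YS1, tissue=liver: max(17.4, 68.5, 67.5) = 68.5.

68.5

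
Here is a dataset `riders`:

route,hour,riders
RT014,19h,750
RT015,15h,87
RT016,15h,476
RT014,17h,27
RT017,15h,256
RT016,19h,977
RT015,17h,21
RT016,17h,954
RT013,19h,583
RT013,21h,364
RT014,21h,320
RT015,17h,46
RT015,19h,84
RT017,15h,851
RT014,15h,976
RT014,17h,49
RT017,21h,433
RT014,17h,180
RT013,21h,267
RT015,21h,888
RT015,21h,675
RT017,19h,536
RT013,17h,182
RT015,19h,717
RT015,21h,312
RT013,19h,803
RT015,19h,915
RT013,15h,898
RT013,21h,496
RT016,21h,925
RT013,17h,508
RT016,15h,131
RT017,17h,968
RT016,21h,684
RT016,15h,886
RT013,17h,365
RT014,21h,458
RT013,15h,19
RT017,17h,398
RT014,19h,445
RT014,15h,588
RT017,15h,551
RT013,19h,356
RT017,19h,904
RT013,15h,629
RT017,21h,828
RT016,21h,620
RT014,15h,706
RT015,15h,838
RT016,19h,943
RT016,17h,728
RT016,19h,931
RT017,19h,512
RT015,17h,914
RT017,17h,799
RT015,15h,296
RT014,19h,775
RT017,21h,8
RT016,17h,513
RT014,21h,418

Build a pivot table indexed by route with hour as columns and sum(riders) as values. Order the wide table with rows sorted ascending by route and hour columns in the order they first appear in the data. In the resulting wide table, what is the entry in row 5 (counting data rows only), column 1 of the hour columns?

With rows sorted ascending by route, row 5 is route=RT017. hour columns in first-appearance order: 19h, 15h, 17h, 21h; column 1 is 19h.
Long rows with route=RT017, hour=19h: 536 + 904 + 512 = 1952.

1952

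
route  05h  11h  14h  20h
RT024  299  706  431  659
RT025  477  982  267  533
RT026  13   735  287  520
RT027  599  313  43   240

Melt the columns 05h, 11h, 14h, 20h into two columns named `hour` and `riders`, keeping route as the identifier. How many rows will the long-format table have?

16

4 route values × 4 melted columns = 16 rows.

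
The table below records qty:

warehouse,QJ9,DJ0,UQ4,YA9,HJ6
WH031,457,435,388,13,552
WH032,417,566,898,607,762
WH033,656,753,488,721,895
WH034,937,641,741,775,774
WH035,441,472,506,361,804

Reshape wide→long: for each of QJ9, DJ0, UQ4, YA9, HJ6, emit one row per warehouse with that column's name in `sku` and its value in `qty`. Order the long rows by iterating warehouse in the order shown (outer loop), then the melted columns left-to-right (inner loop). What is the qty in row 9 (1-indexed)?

607

25 rows total (5 × 5). Row 9: index ⌊(9-1)/5⌋ = 1 into warehouse → WH032; (9-1) mod 5 = 3 into the melted columns → YA9.
So row 9 is (WH032, YA9, 607); qty = 607.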